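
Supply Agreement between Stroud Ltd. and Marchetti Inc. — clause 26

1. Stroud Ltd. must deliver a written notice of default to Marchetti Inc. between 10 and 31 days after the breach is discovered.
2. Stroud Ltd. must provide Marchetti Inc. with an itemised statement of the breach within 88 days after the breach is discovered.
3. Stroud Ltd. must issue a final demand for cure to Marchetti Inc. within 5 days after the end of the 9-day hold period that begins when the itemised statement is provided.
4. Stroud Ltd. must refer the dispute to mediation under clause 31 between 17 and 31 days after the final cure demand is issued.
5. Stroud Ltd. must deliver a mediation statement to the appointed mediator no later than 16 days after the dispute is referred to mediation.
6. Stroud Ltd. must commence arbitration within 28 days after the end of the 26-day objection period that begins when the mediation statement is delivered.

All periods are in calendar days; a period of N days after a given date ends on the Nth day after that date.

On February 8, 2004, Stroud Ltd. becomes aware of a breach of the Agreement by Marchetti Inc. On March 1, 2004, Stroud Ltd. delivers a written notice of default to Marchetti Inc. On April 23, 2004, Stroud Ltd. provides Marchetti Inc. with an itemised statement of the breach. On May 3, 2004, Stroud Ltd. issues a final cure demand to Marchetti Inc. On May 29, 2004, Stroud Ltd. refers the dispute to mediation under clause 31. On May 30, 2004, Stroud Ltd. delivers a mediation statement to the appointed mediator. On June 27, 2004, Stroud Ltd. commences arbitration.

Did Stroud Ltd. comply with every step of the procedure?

Yes

Step 1: the window is 10–31 days after February 8, 2004 (when the breach is discovered), so February 18, 2004 through March 10, 2004; done March 1, 2004 — within the window.
Step 2: 88 days after February 8, 2004 (when the breach is discovered) is May 6, 2004; April 23, 2004 is within that limit.
Step 3: 5 days after May 2, 2004 (end of the 9-day hold period, which began when the itemised statement is provided on April 23, 2004) is May 7, 2004; done May 3, 2004 — timely.
Step 4: the window is 17–31 days after May 3, 2004 (when the final cure demand is issued), so May 20, 2004 through June 3, 2004; done May 29, 2004, which is between those dates.
Step 5: 16 days after May 29, 2004 (when the dispute is referred to mediation) is June 14, 2004; completed May 30, 2004, before the deadline.
Step 6: 28 days after June 25, 2004 (end of the 26-day objection period, which began when the mediation statement is delivered on May 30, 2004) is July 23, 2004; done June 27, 2004 — timely.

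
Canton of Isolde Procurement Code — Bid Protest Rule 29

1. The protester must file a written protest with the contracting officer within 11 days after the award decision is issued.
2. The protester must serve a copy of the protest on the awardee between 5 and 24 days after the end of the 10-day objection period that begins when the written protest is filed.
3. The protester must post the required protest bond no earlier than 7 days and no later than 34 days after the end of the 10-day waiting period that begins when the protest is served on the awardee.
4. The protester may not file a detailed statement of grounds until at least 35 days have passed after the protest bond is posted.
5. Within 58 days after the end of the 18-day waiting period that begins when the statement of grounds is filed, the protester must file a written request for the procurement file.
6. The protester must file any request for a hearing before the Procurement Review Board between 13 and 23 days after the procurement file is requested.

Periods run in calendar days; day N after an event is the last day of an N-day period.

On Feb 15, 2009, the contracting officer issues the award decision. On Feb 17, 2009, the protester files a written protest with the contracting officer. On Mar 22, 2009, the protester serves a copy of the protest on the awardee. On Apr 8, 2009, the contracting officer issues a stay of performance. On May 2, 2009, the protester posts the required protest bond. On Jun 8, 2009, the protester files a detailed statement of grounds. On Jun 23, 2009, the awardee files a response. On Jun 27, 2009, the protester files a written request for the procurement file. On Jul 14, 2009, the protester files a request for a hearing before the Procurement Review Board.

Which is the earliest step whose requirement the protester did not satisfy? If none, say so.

Step 1: 11 days after Feb 15, 2009 (when the award decision is issued) is Feb 26, 2009; done Feb 17, 2009 — timely.
Step 2: the window is 5–24 days after Feb 27, 2009 (end of the 10-day objection period, which began when the written protest is filed on Feb 17, 2009), so Mar 4, 2009 through Mar 23, 2009; Mar 22, 2009 falls inside that range.
Step 3: the window is 7–34 days after Apr 1, 2009 (end of the 10-day waiting period, which began when the protest is served on the awardee on Mar 22, 2009), so Apr 8, 2009 through May 5, 2009; done May 2, 2009, which is between those dates.
Step 4: the earliest permitted date is 35 days after May 2, 2009 (when the protest bond is posted), i.e. Jun 6, 2009; done Jun 8, 2009, after the minimum wait.
Step 5: 58 days after Jun 26, 2009 (end of the 18-day waiting period, which began when the statement of grounds is filed on Jun 8, 2009) is Aug 23, 2009; Jun 27, 2009 is within that limit.
Step 6: the window is 13–23 days after Jun 27, 2009 (when the procurement file is requested), so Jul 10, 2009 through Jul 20, 2009; done Jul 14, 2009 — within the window.

None — every step was satisfied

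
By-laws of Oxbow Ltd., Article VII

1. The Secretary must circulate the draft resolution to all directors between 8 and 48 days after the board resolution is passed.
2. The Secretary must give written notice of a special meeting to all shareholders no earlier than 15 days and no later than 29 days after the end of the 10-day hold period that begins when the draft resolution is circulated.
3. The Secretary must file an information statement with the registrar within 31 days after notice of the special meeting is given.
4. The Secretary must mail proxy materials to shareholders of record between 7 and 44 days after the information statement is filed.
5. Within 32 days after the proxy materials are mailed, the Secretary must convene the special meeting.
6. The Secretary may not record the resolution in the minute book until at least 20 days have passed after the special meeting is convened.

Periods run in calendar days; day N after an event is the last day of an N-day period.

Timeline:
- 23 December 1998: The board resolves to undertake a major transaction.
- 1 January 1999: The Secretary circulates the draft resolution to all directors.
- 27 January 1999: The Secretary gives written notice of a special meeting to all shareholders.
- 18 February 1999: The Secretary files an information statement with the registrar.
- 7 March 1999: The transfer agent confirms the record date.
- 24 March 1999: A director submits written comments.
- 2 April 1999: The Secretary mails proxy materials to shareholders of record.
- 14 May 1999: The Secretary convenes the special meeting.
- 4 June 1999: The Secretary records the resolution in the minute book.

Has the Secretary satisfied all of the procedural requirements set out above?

No

Step 1: the window is 8–48 days after 23 December 1998 (when the board resolution is passed), so 31 December 1998 through 9 February 1999; done 1 January 1999 — within the window.
Step 2: the window is 15–29 days after 11 January 1999 (end of the 10-day hold period, which began when the draft resolution is circulated on 1 January 1999), so 26 January 1999 through 9 February 1999; done 27 January 1999, which is between those dates.
Step 3: 31 days after 27 January 1999 (when notice of the special meeting is given) is 27 February 1999; completed 18 February 1999, before the deadline.
Step 4: the window is 7–44 days after 18 February 1999 (when the information statement is filed), so 25 February 1999 through 3 April 1999; done 2 April 1999 — within the window.
Step 5: 32 days after 2 April 1999 (when the proxy materials are mailed) is 4 May 1999; not done until 14 May 1999, 10 days after the deadline.
That is the first point of non-compliance.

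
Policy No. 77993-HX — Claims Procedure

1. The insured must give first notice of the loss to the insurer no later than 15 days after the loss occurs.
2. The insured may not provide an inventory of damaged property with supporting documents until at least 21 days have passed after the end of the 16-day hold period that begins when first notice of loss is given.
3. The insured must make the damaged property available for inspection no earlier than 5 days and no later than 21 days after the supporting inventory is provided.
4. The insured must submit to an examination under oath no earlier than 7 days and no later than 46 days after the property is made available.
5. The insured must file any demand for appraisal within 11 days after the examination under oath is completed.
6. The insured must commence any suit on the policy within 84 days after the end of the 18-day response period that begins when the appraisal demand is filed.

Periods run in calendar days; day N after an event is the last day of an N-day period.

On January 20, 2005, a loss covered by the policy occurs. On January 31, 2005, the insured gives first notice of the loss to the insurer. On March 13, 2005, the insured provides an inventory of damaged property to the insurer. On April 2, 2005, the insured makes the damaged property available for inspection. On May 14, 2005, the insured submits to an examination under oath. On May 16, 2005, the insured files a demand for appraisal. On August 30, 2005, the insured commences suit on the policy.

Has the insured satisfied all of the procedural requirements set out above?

Step 1: 15 days after January 20, 2005 (when the loss occurs) is February 4, 2005; completed January 31, 2005, before the deadline.
Step 2: the earliest permitted date is 21 days after February 16, 2005 (end of the 16-day hold period, which began when first notice of loss is given on January 31, 2005), i.e. March 9, 2005; done March 13, 2005, after the minimum wait.
Step 3: the window is 5–21 days after March 13, 2005 (when the supporting inventory is provided), so March 18, 2005 through April 3, 2005; done April 2, 2005, which is between those dates.
Step 4: the window is 7–46 days after April 2, 2005 (when the property is made available), so April 9, 2005 through May 18, 2005; May 14, 2005 falls inside that range.
Step 5: 11 days after May 14, 2005 (when the examination under oath is completed) is May 25, 2005; May 16, 2005 is within that limit.
Step 6: 84 days after June 3, 2005 (end of the 18-day response period, which began when the appraisal demand is filed on May 16, 2005) is August 26, 2005; done August 30, 2005 — 4 days late.

No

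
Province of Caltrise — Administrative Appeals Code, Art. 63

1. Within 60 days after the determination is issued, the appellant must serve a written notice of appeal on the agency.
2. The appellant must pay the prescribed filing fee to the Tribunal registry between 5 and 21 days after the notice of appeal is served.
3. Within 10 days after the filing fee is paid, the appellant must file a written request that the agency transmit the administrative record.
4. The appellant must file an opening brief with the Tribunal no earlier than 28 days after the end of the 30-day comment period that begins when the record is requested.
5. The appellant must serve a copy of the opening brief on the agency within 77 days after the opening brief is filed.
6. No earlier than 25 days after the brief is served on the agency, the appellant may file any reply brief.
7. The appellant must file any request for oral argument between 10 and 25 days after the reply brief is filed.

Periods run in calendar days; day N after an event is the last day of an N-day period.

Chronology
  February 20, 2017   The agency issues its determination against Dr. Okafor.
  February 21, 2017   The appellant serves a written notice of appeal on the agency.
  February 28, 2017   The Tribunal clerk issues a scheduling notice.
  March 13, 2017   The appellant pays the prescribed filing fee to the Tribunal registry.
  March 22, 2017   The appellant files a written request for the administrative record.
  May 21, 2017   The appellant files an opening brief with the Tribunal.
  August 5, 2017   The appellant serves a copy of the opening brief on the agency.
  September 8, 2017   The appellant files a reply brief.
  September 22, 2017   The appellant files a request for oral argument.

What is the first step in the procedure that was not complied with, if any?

Step 1: 60 days after February 20, 2017 (when the determination is issued) is April 21, 2017; done February 21, 2017 — timely.
Step 2: the window is 5–21 days after February 21, 2017 (when the notice of appeal is served), so February 26, 2017 through March 14, 2017; done March 13, 2017, which is between those dates.
Step 3: 10 days after March 13, 2017 (when the filing fee is paid) is March 23, 2017; March 22, 2017 is within that limit.
Step 4: the earliest permitted date is 28 days after April 21, 2017 (end of the 30-day comment period, which began when the record is requested on March 22, 2017), i.e. May 19, 2017; done May 21, 2017 — permitted.
Step 5: 77 days after May 21, 2017 (when the opening brief is filed) is August 6, 2017; completed August 5, 2017, before the deadline.
Step 6: the earliest permitted date is 25 days after August 5, 2017 (when the brief is served on the agency), i.e. August 30, 2017; done September 8, 2017, after the minimum wait.
Step 7: the window is 10–25 days after September 8, 2017 (when the reply brief is filed), so September 18, 2017 through October 3, 2017; done September 22, 2017 — within the window.

None — every step was satisfied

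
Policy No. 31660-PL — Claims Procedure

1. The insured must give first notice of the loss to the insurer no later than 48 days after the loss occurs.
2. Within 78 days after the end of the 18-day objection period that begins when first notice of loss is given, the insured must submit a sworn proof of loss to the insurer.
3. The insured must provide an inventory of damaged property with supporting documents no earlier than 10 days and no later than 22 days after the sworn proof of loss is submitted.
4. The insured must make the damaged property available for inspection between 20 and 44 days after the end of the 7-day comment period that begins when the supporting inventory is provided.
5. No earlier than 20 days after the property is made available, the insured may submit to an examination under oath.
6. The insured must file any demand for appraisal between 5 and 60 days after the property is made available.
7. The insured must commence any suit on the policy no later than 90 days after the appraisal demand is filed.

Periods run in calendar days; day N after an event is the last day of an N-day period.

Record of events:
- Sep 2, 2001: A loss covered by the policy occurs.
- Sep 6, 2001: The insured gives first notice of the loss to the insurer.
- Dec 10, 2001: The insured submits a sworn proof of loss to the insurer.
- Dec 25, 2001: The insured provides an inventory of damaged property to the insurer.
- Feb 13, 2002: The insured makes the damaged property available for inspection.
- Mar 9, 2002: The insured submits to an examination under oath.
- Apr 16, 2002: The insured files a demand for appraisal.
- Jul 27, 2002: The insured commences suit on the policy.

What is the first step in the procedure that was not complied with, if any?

Step 6

Step 1 — counting 48 days from Sep 2, 2001 (when the loss occurs) gives a deadline of Oct 20, 2001; done Sep 6, 2001 — timely.
Step 2 — counting 78 days from Sep 24, 2001 (end of the 18-day objection period, which began when first notice of loss is given on Sep 6, 2001) gives a deadline of Dec 11, 2001; Dec 10, 2001 is within that limit.
Step 3 — 10 and 22 days from Dec 10, 2001 (when the sworn proof of loss is submitted) are Dec 20, 2001 and Jan 1, 2002 respectively; Dec 25, 2001 falls inside that range.
Step 4 — 20 and 44 days from Jan 1, 2002 (end of the 7-day comment period, which began when the supporting inventory is provided on Dec 25, 2001) are Jan 21, 2002 and Feb 14, 2002 respectively; Feb 13, 2002 falls inside that range.
Step 5 — must wait 20 days from Feb 13, 2002 (when the property is made available), so not before Mar 5, 2002; done Mar 9, 2002, after the minimum wait.
Step 6 — 5 and 60 days from Feb 13, 2002 (when the property is made available) are Feb 18, 2002 and Apr 14, 2002 respectively; Apr 16, 2002 is 2 days past the end of the window.
That is the first point of non-compliance.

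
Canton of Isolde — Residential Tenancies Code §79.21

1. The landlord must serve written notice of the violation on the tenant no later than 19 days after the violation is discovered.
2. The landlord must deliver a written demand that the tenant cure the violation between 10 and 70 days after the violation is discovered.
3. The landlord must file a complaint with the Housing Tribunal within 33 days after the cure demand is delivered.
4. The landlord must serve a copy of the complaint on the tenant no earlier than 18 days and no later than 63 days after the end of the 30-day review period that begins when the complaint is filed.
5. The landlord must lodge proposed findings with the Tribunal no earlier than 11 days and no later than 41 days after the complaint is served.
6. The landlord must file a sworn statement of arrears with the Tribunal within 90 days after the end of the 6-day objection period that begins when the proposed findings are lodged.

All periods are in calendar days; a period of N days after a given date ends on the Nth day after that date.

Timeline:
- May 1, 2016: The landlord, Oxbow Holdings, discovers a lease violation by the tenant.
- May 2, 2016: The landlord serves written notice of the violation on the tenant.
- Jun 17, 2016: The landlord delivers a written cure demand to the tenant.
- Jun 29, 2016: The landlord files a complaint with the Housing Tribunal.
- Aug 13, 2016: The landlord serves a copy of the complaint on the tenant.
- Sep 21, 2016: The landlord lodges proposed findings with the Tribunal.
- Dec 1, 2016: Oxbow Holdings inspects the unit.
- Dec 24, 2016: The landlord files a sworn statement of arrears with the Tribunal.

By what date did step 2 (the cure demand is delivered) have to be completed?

Step 2 runs from May 1, 2016, when the violation is discovered. The window is 10–70 days after May 1, 2016; it closes on Jul 10, 2016.

Jul 10, 2016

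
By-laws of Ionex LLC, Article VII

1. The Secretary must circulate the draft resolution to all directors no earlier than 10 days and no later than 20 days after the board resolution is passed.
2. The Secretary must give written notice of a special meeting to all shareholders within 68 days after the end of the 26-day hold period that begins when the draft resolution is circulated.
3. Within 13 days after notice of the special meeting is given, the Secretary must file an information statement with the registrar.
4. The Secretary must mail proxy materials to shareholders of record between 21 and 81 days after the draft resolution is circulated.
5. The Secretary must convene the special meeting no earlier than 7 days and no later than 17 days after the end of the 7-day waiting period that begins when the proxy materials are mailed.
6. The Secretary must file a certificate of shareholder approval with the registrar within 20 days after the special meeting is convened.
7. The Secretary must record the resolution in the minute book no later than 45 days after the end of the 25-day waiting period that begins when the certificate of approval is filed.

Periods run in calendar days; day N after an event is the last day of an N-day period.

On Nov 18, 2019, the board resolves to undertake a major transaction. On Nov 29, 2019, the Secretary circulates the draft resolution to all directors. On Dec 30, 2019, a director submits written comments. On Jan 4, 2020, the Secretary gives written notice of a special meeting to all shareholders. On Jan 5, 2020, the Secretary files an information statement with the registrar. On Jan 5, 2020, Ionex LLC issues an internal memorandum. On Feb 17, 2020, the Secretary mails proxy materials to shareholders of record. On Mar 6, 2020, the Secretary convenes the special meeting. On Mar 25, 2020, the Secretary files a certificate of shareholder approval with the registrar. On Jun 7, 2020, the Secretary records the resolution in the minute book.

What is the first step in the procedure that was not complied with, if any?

Step 7

Step 1: the window is 10–20 days after Nov 18, 2019 (when the board resolution is passed), so Nov 28, 2019 through Dec 8, 2019; Nov 29, 2019 falls inside that range.
Step 2: 68 days after Dec 25, 2019 (end of the 26-day hold period, which began when the draft resolution is circulated on Nov 29, 2019) is Mar 2, 2020; Jan 4, 2020 is within that limit.
Step 3: 13 days after Jan 4, 2020 (when notice of the special meeting is given) is Jan 17, 2020; done Jan 5, 2020 — timely.
Step 4: the window is 21–81 days after Nov 29, 2019 (when the draft resolution is circulated), so Dec 20, 2019 through Feb 18, 2020; Feb 17, 2020 falls inside that range.
Step 5: the window is 7–17 days after Feb 24, 2020 (end of the 7-day waiting period, which began when the proxy materials are mailed on Feb 17, 2020), so Mar 2, 2020 through Mar 12, 2020; Mar 6, 2020 falls inside that range.
Step 6: 20 days after Mar 6, 2020 (when the special meeting is convened) is Mar 26, 2020; done Mar 25, 2020 — timely.
Step 7: 45 days after Apr 19, 2020 (end of the 25-day waiting period, which began when the certificate of approval is filed on Mar 25, 2020) is Jun 3, 2020; Jun 7, 2020 misses that deadline by 4 days.
The analysis stops there.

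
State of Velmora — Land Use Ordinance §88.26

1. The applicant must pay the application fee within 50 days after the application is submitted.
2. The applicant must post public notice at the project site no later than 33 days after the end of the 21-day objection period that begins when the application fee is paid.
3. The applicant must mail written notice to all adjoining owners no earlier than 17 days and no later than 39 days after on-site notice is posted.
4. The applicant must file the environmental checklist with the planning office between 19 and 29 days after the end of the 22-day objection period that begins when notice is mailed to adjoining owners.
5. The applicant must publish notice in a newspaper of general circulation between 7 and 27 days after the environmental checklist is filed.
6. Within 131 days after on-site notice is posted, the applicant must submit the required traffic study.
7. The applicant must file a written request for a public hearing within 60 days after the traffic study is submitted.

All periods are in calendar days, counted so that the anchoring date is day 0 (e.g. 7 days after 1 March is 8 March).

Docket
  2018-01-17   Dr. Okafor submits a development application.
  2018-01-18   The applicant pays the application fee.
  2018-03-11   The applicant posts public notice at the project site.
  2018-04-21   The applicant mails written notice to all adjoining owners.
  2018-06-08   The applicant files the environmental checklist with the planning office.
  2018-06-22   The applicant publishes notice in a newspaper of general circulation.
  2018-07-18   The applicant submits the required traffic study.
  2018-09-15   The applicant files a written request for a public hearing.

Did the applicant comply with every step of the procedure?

Step 1: 50 days after 2018-01-17 (when the application is submitted) is 2018-03-08; 2018-01-18 is within that limit.
Step 2: 33 days after 2018-02-08 (end of the 21-day objection period, which began when the application fee is paid on 2018-01-18) is 2018-03-13; completed 2018-03-11, before the deadline.
Step 3: the window is 17–39 days after 2018-03-11 (when on-site notice is posted), so 2018-03-28 through 2018-04-19; done 2018-04-21 — 2 days after the window closed.

No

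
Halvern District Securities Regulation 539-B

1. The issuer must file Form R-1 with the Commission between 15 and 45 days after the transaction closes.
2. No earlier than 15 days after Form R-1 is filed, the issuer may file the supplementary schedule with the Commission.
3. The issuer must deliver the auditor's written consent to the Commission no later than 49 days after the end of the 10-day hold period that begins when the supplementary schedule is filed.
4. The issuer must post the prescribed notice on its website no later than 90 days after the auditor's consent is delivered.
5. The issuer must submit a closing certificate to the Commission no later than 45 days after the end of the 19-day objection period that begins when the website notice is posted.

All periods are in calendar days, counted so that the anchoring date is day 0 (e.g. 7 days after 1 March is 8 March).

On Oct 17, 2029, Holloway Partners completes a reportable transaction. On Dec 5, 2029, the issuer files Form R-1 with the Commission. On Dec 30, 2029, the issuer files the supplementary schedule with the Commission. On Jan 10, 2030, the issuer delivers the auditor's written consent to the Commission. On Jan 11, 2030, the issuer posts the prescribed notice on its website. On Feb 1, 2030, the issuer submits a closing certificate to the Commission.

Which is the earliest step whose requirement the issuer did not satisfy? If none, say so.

Step 1

(1) the permitted window runs from Oct 17, 2029 + 15 = Nov 1, 2029 to Oct 17, 2029 + 45 = Dec 1, 2029; done Dec 5, 2029 — 4 days after the window closed.
The procedure was therefore not followed at step 1.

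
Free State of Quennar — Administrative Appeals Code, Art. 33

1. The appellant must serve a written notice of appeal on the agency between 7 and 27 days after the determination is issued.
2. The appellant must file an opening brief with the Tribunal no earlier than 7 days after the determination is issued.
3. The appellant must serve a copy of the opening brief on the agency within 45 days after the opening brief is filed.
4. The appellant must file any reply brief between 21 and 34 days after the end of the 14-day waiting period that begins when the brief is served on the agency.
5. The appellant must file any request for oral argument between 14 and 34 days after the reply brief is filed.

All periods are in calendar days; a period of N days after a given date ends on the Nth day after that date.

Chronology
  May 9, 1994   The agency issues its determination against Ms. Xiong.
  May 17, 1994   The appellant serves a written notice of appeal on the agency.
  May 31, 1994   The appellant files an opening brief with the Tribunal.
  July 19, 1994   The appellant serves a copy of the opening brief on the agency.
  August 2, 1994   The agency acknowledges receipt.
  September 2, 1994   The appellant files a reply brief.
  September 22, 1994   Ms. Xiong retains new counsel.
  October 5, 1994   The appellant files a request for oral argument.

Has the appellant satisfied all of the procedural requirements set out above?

No

Step 1 — 7 and 27 days from May 9, 1994 (when the determination is issued) are May 16, 1994 and June 5, 1994 respectively; done May 17, 1994 — within the window.
Step 2 — must wait 7 days from May 9, 1994 (when the determination is issued), so not before May 16, 1994; done May 31, 1994 — permitted.
Step 3 — counting 45 days from May 31, 1994 (when the opening brief is filed) gives a deadline of July 15, 1994; July 19, 1994 misses that deadline by 4 days.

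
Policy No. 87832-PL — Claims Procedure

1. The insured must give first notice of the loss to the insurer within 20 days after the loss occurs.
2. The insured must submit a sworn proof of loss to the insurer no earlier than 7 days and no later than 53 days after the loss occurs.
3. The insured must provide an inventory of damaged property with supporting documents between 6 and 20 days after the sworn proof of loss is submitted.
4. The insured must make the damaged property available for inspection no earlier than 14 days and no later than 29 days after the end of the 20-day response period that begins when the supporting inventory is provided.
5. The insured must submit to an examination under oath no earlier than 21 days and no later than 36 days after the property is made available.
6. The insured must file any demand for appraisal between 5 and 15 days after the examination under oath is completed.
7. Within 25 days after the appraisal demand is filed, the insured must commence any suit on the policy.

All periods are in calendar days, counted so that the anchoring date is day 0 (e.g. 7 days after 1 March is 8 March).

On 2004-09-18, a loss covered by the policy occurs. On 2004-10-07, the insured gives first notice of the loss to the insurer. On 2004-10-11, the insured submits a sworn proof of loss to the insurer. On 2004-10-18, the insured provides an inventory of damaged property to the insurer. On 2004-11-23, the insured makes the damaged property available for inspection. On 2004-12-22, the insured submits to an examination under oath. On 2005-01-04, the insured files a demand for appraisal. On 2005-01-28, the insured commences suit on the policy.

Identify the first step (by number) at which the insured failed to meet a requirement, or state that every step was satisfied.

(1) due by 2004-09-18 + 20 days = 2004-10-08; 2004-10-07 is within that limit.
(2) the permitted window runs from 2004-09-18 + 7 = 2004-09-25 to 2004-09-18 + 53 = 2004-11-10; done 2004-10-11, which is between those dates.
(3) the permitted window runs from 2004-10-11 + 6 = 2004-10-17 to 2004-10-11 + 20 = 2004-10-31; 2004-10-18 falls inside that range.
(4) the permitted window runs from 2004-11-07 + 14 = 2004-11-21 to 2004-11-07 + 29 = 2004-12-06; done 2004-11-23, which is between those dates.
(5) the permitted window runs from 2004-11-23 + 21 = 2004-12-14 to 2004-11-23 + 36 = 2004-12-29; done 2004-12-22 — within the window.
(6) the permitted window runs from 2004-12-22 + 5 = 2004-12-27 to 2004-12-22 + 15 = 2005-01-06; done 2005-01-04, which is between those dates.
(7) due by 2005-01-04 + 25 days = 2005-01-29; completed 2005-01-28, before the deadline.

None — every step was satisfied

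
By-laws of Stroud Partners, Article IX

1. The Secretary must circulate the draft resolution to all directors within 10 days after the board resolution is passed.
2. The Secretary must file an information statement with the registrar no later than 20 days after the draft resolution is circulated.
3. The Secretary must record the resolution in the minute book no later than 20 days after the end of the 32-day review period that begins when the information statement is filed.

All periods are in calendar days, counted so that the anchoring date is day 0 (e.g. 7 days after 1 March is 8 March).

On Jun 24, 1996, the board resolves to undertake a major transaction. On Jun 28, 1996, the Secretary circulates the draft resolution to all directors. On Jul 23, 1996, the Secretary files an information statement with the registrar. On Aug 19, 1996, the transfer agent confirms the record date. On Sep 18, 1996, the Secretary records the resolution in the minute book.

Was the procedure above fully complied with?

No

Step 1: 10 days after Jun 24, 1996 (when the board resolution is passed) is Jul 4, 1996; Jun 28, 1996 is within that limit.
Step 2: 20 days after Jun 28, 1996 (when the draft resolution is circulated) is Jul 18, 1996; not done until Jul 23, 1996, 5 days after the deadline.
Later steps need not be reached.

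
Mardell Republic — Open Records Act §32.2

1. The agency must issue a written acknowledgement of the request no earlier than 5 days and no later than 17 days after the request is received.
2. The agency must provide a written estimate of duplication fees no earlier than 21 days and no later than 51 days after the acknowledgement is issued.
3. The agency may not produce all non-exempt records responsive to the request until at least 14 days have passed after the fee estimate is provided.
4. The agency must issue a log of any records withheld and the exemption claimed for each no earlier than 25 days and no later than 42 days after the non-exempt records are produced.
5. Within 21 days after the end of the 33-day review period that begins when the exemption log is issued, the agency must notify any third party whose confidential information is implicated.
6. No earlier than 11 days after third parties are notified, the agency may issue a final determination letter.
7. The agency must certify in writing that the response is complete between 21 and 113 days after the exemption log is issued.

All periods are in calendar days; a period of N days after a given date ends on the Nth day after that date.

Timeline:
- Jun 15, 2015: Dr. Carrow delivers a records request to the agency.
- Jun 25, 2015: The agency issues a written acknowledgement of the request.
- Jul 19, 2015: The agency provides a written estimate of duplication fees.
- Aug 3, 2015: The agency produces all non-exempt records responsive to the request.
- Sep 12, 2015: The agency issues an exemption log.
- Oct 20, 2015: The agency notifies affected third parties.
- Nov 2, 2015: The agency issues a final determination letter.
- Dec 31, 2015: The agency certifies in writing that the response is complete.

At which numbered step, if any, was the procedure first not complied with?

(1) the permitted window runs from Jun 15, 2015 + 5 = Jun 20, 2015 to Jun 15, 2015 + 17 = Jul 2, 2015; Jun 25, 2015 falls inside that range.
(2) the permitted window runs from Jun 25, 2015 + 21 = Jul 16, 2015 to Jun 25, 2015 + 51 = Aug 15, 2015; done Jul 19, 2015, which is between those dates.
(3) permitted from Jul 19, 2015 + 14 days = Aug 2, 2015 onward; done Aug 3, 2015, after the minimum wait.
(4) the permitted window runs from Aug 3, 2015 + 25 = Aug 28, 2015 to Aug 3, 2015 + 42 = Sep 14, 2015; Sep 12, 2015 falls inside that range.
(5) due by Oct 15, 2015 + 21 days = Nov 5, 2015; Oct 20, 2015 is within that limit.
(6) permitted from Oct 20, 2015 + 11 days = Oct 31, 2015 onward; done Nov 2, 2015, after the minimum wait.
(7) the permitted window runs from Sep 12, 2015 + 21 = Oct 3, 2015 to Sep 12, 2015 + 113 = Jan 3, 2016; done Dec 31, 2015 — within the window.

None — every step was satisfied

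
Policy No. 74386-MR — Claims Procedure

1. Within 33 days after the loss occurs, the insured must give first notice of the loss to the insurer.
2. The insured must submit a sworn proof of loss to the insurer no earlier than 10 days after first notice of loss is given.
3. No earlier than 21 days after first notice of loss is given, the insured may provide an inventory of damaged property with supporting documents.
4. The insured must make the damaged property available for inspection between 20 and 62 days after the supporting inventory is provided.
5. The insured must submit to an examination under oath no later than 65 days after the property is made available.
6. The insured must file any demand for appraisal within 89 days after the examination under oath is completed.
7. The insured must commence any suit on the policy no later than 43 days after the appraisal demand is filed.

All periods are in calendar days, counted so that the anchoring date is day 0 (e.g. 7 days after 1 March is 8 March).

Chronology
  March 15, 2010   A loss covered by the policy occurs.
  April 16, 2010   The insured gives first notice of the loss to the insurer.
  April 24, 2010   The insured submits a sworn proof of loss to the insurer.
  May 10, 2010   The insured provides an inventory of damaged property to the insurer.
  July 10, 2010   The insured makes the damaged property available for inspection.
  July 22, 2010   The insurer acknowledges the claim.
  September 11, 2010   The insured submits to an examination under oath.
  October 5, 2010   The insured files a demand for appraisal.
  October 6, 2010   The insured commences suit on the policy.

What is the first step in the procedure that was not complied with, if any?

Step 2

(1) due by March 15, 2010 + 33 days = April 17, 2010; done April 16, 2010 — timely.
(2) permitted from April 16, 2010 + 10 days = April 26, 2010 onward; April 24, 2010 is 2 days before the earliest permitted date.
The analysis stops there.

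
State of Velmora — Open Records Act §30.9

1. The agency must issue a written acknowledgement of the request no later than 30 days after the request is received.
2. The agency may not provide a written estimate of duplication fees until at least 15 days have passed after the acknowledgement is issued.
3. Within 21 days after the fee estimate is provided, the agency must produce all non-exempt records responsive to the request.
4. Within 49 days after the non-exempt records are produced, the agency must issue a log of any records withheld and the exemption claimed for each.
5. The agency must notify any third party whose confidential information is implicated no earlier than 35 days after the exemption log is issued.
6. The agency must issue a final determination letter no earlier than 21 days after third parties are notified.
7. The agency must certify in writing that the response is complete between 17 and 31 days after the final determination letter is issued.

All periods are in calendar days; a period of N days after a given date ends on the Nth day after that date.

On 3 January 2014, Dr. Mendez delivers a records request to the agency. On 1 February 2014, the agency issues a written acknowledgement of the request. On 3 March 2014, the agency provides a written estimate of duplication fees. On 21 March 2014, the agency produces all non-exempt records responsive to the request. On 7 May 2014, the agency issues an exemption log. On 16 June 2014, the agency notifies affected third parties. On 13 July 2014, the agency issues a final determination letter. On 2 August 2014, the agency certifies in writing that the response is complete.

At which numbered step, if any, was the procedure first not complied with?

Step 1: 30 days after 3 January 2014 (when the request is received) is 2 February 2014; 1 February 2014 is within that limit.
Step 2: the earliest permitted date is 15 days after 1 February 2014 (when the acknowledgement is issued), i.e. 16 February 2014; done 3 March 2014 — permitted.
Step 3: 21 days after 3 March 2014 (when the fee estimate is provided) is 24 March 2014; completed 21 March 2014, before the deadline.
Step 4: 49 days after 21 March 2014 (when the non-exempt records are produced) is 9 May 2014; completed 7 May 2014, before the deadline.
Step 5: the earliest permitted date is 35 days after 7 May 2014 (when the exemption log is issued), i.e. 11 June 2014; 16 June 2014 is on or after that date.
Step 6: the earliest permitted date is 21 days after 16 June 2014 (when third parties are notified), i.e. 7 July 2014; done 13 July 2014, after the minimum wait.
Step 7: the window is 17–31 days after 13 July 2014 (when the final determination letter is issued), so 30 July 2014 through 13 August 2014; done 2 August 2014 — within the window.

None — every step was satisfied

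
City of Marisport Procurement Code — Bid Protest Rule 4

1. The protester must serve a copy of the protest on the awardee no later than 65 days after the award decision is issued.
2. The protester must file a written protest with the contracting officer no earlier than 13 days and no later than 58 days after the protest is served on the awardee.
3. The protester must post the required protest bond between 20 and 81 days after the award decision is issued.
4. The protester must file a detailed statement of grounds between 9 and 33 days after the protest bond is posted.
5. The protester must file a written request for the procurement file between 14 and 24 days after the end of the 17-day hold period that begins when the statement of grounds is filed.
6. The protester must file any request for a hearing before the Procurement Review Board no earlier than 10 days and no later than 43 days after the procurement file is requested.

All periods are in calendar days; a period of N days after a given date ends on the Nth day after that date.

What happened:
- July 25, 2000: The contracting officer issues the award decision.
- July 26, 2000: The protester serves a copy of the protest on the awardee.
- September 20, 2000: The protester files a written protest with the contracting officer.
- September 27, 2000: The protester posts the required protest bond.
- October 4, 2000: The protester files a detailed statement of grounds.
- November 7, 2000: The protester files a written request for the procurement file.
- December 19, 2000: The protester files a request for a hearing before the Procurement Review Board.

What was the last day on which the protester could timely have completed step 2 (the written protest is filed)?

Step 2 runs from July 26, 2000, when the protest is served on the awardee. The window is 13–58 days after July 26, 2000; it closes on September 22, 2000.

September 22, 2000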